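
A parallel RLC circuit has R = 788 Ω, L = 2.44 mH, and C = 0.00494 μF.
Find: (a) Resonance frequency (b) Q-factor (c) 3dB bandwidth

Step 1 — Resonance: ω₀ = 1/√(LC) = 1/√(0.00244·4.94e-09) = 2.88e+05 rad/s.
Step 2 — f₀ = ω₀/(2π) = 4.584e+04 Hz.
Step 3 — Parallel Q: Q = R/(ω₀L) = 788/(2.88e+05·0.00244) = 1.121.
Step 4 — Bandwidth: Δω = ω₀/Q = 2.569e+05 rad/s; BW = Δω/(2π) = 4.089e+04 Hz.

(a) f₀ = 4.584e+04 Hz  (b) Q = 1.121  (c) BW = 4.089e+04 Hz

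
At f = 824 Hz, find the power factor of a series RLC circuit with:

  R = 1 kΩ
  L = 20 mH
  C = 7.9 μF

Step 1 — Angular frequency: ω = 2π·f = 2π·824 = 5177 rad/s.
Step 2 — Component impedances:
  R: Z = R = 1000 Ω
  L: Z = jωL = j·5177·0.02 = 0 + j103.5 Ω
  C: Z = 1/(jωC) = -j/(ω·C) = 0 - j24.45 Ω
Step 3 — Series combination: Z_total = R + L + C = 1000 + j79.1 Ω = 1003∠4.5° Ω.
Step 4 — Power factor: PF = cos(φ) = Re(Z)/|Z| = 1000/1003.1 = 0.9969.
Step 5 — Type: Im(Z) = 79.1 ⇒ lagging (phase φ = 4.5°).

PF = 0.9969 (lagging, φ = 4.5°)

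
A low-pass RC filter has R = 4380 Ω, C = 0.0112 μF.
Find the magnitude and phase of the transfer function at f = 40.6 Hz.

Step 1 — Angular frequency: ω = 2π·40.6 = 255.1 rad/s.
Step 2 — Transfer function: H(jω) = 1/(1 + jωRC).
Step 3 — Denominator: 1 + jωRC = 1 + j·255.1·4380·1.12e-08 = 1 + j0.01251.
Step 4 — H = 0.9998 - j0.01251.
Step 5 — Magnitude: |H| = 0.9999 (-0.0 dB); phase: φ = -0.7°.

|H| = 0.9999 (-0.0 dB), φ = -0.7°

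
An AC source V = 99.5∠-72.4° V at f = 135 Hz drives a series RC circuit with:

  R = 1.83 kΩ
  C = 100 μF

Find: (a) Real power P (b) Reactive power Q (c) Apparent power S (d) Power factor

Step 1 — Angular frequency: ω = 2π·f = 2π·135 = 848.2 rad/s.
Step 2 — Component impedances:
  R: Z = R = 1830 Ω
  C: Z = 1/(jωC) = -j/(ω·C) = 0 - j11.79 Ω
Step 3 — Series combination: Z_total = R + C = 1830 - j11.79 Ω = 1830∠-0.4° Ω.
Step 4 — Source phasor: V = 99.5∠-72.4° V = 30.09 - j94.84 V.
Step 5 — Current: I = V / Z = 0.01677 - j0.05172 A = 0.05437∠-72.0° A.
Step 6 — Complex power: S = V·I* = 5.41 - j0.03485 VA.
Step 7 — Real power: P = Re(S) = 5.41 W.
Step 8 — Reactive power: Q = Im(S) = -0.03485 VAR.
Step 9 — Apparent power: |S| = 5.41 VA.
Step 10 — Power factor: PF = P/|S| = 1 (leading).

(a) P = 5.41 W  (b) Q = -0.03485 VAR  (c) S = 5.41 VA  (d) PF = 1 (leading)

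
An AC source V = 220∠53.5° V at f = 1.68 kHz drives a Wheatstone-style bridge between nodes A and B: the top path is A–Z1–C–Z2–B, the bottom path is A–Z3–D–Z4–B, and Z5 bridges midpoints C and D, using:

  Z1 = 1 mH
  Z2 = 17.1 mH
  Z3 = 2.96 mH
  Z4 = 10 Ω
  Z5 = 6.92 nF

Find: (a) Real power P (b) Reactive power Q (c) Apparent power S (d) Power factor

Step 1 — Angular frequency: ω = 2π·f = 2π·1680 = 1.056e+04 rad/s.
Step 2 — Component impedances:
  Z1: Z = jωL = j·1.056e+04·0.001 = 0 + j10.56 Ω
  Z2: Z = jωL = j·1.056e+04·0.0171 = 0 + j180.5 Ω
  Z3: Z = jωL = j·1.056e+04·0.00296 = 0 + j31.25 Ω
  Z4: Z = R = 10 Ω
  Z5: Z = 1/(jωC) = -j/(ω·C) = 0 - j1.369e+04 Ω
Step 3 — Bridge requires nodal analysis (the Z5 bridge couples midpoints C and D, so the two paths cannot be reduced to a simple series/parallel combination). Setting node B to ground and injecting 1 A at node A, the 3-node admittance system at A, C, D solves to V_A = Z_AB = 7.366 + j27.23 Ω = 28.21∠74.9° Ω.
Step 4 — Source phasor: V = 220∠53.5° V = 130.9 + j176.8 V.
Step 5 — Current: I = V / Z = 7.263 - j2.841 A = 7.799∠-21.4° A.
Step 6 — Complex power: S = V·I* = 448 + j1656 VA.
Step 7 — Real power: P = Re(S) = 448 W.
Step 8 — Reactive power: Q = Im(S) = 1656 VAR.
Step 9 — Apparent power: |S| = 1716 VA.
Step 10 — Power factor: PF = P/|S| = 0.2611 (lagging).

(a) P = 448 W  (b) Q = 1656 VAR  (c) S = 1716 VA  (d) PF = 0.2611 (lagging)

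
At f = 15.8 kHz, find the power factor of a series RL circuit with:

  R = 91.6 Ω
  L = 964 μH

Step 1 — Angular frequency: ω = 2π·f = 2π·1.58e+04 = 9.927e+04 rad/s.
Step 2 — Component impedances:
  R: Z = R = 91.6 Ω
  L: Z = jωL = j·9.927e+04·0.000964 = 0 + j95.7 Ω
Step 3 — Series combination: Z_total = R + L = 91.6 + j95.7 Ω = 132.5∠46.3° Ω.
Step 4 — Power factor: PF = cos(φ) = Re(Z)/|Z| = 91.6/132.47 = 0.6915.
Step 5 — Type: Im(Z) = 95.7 ⇒ lagging (phase φ = 46.3°).

PF = 0.6915 (lagging, φ = 46.3°)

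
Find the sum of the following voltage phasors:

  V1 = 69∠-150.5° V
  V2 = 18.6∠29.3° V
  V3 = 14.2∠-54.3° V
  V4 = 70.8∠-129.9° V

Step 1 — Convert each phasor to rectangular form:
  V1 = 69·(cos(-150.5°) + j·sin(-150.5°)) = -60.05 - j33.98 V
  V2 = 18.6·(cos(29.3°) + j·sin(29.3°)) = 16.22 + j9.103 V
  V3 = 14.2·(cos(-54.3°) + j·sin(-54.3°)) = 8.286 - j11.53 V
  V4 = 70.8·(cos(-129.9°) + j·sin(-129.9°)) = -45.41 - j54.32 V
Step 2 — Sum components: V_total = -80.96 - j90.72 V.
Step 3 — Convert to polar: |V_total| = 121.6 V, ∠V_total = -131.7°.

V_total = 121.6∠-131.7° V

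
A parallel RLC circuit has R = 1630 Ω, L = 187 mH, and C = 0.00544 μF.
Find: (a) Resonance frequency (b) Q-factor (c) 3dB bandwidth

Step 1 — Resonance: ω₀ = 1/√(LC) = 1/√(0.187·5.44e-09) = 3.135e+04 rad/s.
Step 2 — f₀ = ω₀/(2π) = 4990 Hz.
Step 3 — Parallel Q: Q = R/(ω₀L) = 1630/(3.135e+04·0.187) = 0.278.
Step 4 — Bandwidth: Δω = ω₀/Q = 1.128e+05 rad/s; BW = Δω/(2π) = 1.795e+04 Hz.

(a) f₀ = 4990 Hz  (b) Q = 0.278  (c) BW = 1.795e+04 Hz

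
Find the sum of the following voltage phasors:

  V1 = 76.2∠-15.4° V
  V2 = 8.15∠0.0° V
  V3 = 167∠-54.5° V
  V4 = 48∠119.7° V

Step 1 — Convert each phasor to rectangular form:
  V1 = 76.2·(cos(-15.4°) + j·sin(-15.4°)) = 73.46 - j20.24 V
  V2 = 8.15·(cos(0.0°) + j·sin(0.0°)) = 8.15 V
  V3 = 167·(cos(-54.5°) + j·sin(-54.5°)) = 96.98 - j136 V
  V4 = 48·(cos(119.7°) + j·sin(119.7°)) = -23.78 + j41.69 V
Step 2 — Sum components: V_total = 154.8 - j114.5 V.
Step 3 — Convert to polar: |V_total| = 192.6 V, ∠V_total = -36.5°.

V_total = 192.6∠-36.5° V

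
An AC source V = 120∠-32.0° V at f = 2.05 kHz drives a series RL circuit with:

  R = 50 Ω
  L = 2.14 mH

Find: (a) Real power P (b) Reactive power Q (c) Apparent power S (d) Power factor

Step 1 — Angular frequency: ω = 2π·f = 2π·2050 = 1.288e+04 rad/s.
Step 2 — Component impedances:
  R: Z = R = 50 Ω
  L: Z = jωL = j·1.288e+04·0.00214 = 0 + j27.56 Ω
Step 3 — Series combination: Z_total = R + L = 50 + j27.56 Ω = 57.09∠28.9° Ω.
Step 4 — Source phasor: V = 120∠-32.0° V = 101.8 - j63.59 V.
Step 5 — Current: I = V / Z = 1.023 - j1.836 A = 2.102∠-60.9° A.
Step 6 — Complex power: S = V·I* = 220.9 + j121.8 VA.
Step 7 — Real power: P = Re(S) = 220.9 W.
Step 8 — Reactive power: Q = Im(S) = 121.8 VAR.
Step 9 — Apparent power: |S| = 252.2 VA.
Step 10 — Power factor: PF = P/|S| = 0.8757 (lagging).

(a) P = 220.9 W  (b) Q = 121.8 VAR  (c) S = 252.2 VA  (d) PF = 0.8757 (lagging)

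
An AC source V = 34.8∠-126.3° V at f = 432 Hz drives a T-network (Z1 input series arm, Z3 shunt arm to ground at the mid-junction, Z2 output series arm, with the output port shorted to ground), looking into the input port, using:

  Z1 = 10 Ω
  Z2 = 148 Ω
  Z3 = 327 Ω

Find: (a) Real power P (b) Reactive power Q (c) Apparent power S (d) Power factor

Step 1 — Angular frequency: ω = 2π·f = 2π·432 = 2714 rad/s.
Step 2 — Component impedances:
  Z1: Z = R = 10 Ω
  Z2: Z = R = 148 Ω
  Z3: Z = R = 327 Ω
Step 3 — With the output port shorted to ground, the output series arm Z2 runs from the junction to ground; the shunt arm Z3 also runs from the junction to ground. They appear in parallel: Z3 || Z2 = 101.9 Ω.
Step 4 — Series with input arm Z1: Z_in = Z1 + (Z3 || Z2) = 111.9 Ω = 111.9∠0.0° Ω.
Step 5 — Source phasor: V = 34.8∠-126.3° V = -20.6 - j28.05 V.
Step 6 — Current: I = V / Z = -0.1841 - j0.2507 A = 0.311∠-126.3° A.
Step 7 — Complex power: S = V·I* = 10.82 VA.
Step 8 — Real power: P = Re(S) = 10.82 W.
Step 9 — Reactive power: Q = Im(S) = 0 VAR.
Step 10 — Apparent power: |S| = 10.82 VA.
Step 11 — Power factor: PF = P/|S| = 1 (unity).

(a) P = 10.82 W  (b) Q = 0 VAR  (c) S = 10.82 VA  (d) PF = 1 (unity)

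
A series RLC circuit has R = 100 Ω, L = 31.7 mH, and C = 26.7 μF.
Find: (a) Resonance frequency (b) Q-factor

Step 1 — Resonance condition Im(Z)=0 gives ω₀ = 1/√(LC).
Step 2 — ω₀ = 1/√(0.0317·2.67e-05) = 1087 rad/s.
Step 3 — f₀ = ω₀/(2π) = 173 Hz.
Step 4 — Series Q: Q = ω₀L/R = 1087·0.0317/100 = 0.3446.

(a) f₀ = 173 Hz  (b) Q = 0.3446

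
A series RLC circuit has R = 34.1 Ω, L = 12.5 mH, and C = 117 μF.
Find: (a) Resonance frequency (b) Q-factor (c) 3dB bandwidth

Step 1 — Resonance: ω₀ = 1/√(LC) = 1/√(0.0125·0.000117) = 826.9 rad/s.
Step 2 — f₀ = ω₀/(2π) = 131.6 Hz.
Step 3 — Series Q: Q = ω₀L/R = 826.9·0.0125/34.1 = 0.3031.
Step 4 — Bandwidth: Δω = ω₀/Q = 2728 rad/s; BW = Δω/(2π) = 434.2 Hz.

(a) f₀ = 131.6 Hz  (b) Q = 0.3031  (c) BW = 434.2 Hz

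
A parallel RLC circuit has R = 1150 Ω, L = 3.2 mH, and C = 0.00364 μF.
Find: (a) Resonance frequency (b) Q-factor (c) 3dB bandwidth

Step 1 — Resonance: ω₀ = 1/√(LC) = 1/√(0.0032·3.64e-09) = 2.93e+05 rad/s.
Step 2 — f₀ = ω₀/(2π) = 4.663e+04 Hz.
Step 3 — Parallel Q: Q = R/(ω₀L) = 1150/(2.93e+05·0.0032) = 1.227.
Step 4 — Bandwidth: Δω = ω₀/Q = 2.389e+05 rad/s; BW = Δω/(2π) = 3.802e+04 Hz.

(a) f₀ = 4.663e+04 Hz  (b) Q = 1.227  (c) BW = 3.802e+04 Hz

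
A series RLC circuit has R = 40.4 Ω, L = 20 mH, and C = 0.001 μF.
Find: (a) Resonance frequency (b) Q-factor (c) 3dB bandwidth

Step 1 — Resonance: ω₀ = 1/√(LC) = 1/√(0.02·1e-09) = 2.236e+05 rad/s.
Step 2 — f₀ = ω₀/(2π) = 3.559e+04 Hz.
Step 3 — Series Q: Q = ω₀L/R = 2.236e+05·0.02/40.4 = 110.7.
Step 4 — Bandwidth: Δω = ω₀/Q = 2020 rad/s; BW = Δω/(2π) = 321.5 Hz.

(a) f₀ = 3.559e+04 Hz  (b) Q = 110.7  (c) BW = 321.5 Hz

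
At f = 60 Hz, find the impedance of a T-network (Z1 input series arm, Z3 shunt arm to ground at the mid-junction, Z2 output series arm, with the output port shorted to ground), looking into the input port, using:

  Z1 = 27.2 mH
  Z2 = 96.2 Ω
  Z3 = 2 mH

Step 1 — Angular frequency: ω = 2π·f = 2π·60 = 377 rad/s.
Step 2 — Component impedances:
  Z1: Z = jωL = j·377·0.0272 = 0 + j10.25 Ω
  Z2: Z = R = 96.2 Ω
  Z3: Z = jωL = j·377·0.002 = 0 + j0.754 Ω
Step 3 — With the output port shorted to ground, the output series arm Z2 runs from the junction to ground; the shunt arm Z3 also runs from the junction to ground. They appear in parallel: Z3 || Z2 = 0.005909 + j0.7539 Ω.
Step 4 — Series with input arm Z1: Z_in = Z1 + (Z3 || Z2) = 0.005909 + j11.01 Ω = 11.01∠90.0° Ω.

Z = 0.005909 + j11.01 Ω = 11.01∠90.0° Ω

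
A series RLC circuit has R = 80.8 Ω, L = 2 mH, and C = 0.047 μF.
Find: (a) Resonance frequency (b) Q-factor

Step 1 — Resonance condition Im(Z)=0 gives ω₀ = 1/√(LC).
Step 2 — ω₀ = 1/√(0.002·4.7e-08) = 1.031e+05 rad/s.
Step 3 — f₀ = ω₀/(2π) = 1.642e+04 Hz.
Step 4 — Series Q: Q = ω₀L/R = 1.031e+05·0.002/80.8 = 2.553.

(a) f₀ = 1.642e+04 Hz  (b) Q = 2.553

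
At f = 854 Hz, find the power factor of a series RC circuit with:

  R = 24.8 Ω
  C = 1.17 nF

Step 1 — Angular frequency: ω = 2π·f = 2π·854 = 5366 rad/s.
Step 2 — Component impedances:
  R: Z = R = 24.8 Ω
  C: Z = 1/(jωC) = -j/(ω·C) = 0 - j1.593e+05 Ω
Step 3 — Series combination: Z_total = R + C = 24.8 - j1.593e+05 Ω = 1.593e+05∠-90.0° Ω.
Step 4 — Power factor: PF = cos(φ) = Re(Z)/|Z| = 24.8/1.593e+05 = 0.0001557.
Step 5 — Type: Im(Z) = -1.593e+05 ⇒ leading (phase φ = -90.0°).

PF = 0.0001557 (leading, φ = -90.0°)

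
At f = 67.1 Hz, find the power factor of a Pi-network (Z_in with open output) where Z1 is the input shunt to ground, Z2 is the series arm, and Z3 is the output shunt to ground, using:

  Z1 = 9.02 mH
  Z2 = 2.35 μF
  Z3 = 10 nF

Step 1 — Angular frequency: ω = 2π·f = 2π·67.1 = 421.6 rad/s.
Step 2 — Component impedances:
  Z1: Z = jωL = j·421.6·0.00902 = 0 + j3.803 Ω
  Z2: Z = 1/(jωC) = -j/(ω·C) = 0 - j1009 Ω
  Z3: Z = 1/(jωC) = -j/(ω·C) = 0 - j2.372e+05 Ω
Step 3 — With open output, the series arm Z2 and the output shunt Z3 appear in series to ground: Z2 + Z3 = 0 - j2.382e+05 Ω.
Step 4 — Parallel with input shunt Z1: Z_in = Z1 || (Z2 + Z3) = 0 + j3.803 Ω = 3.803∠90.0° Ω.
Step 5 — Power factor: PF = cos(φ) = Re(Z)/|Z| = -0/3.803 = -0.
Step 6 — Type: Im(Z) = 3.803 ⇒ lagging (phase φ = 90.0°).

PF = -0 (lagging, φ = 90.0°)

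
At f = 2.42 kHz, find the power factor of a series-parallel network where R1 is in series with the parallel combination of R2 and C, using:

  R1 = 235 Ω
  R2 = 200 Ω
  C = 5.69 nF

Step 1 — Angular frequency: ω = 2π·f = 2π·2420 = 1.521e+04 rad/s.
Step 2 — Component impedances:
  R1: Z = R = 235 Ω
  R2: Z = R = 200 Ω
  C: Z = 1/(jωC) = -j/(ω·C) = 0 - j1.156e+04 Ω
Step 3 — Parallel branch: R2 || C = 1/(1/R2 + 1/C) = 199.9 - j3.46 Ω.
Step 4 — Series with R1: Z_total = R1 + (R2 || C) = 434.9 - j3.46 Ω = 435∠-0.5° Ω.
Step 5 — Power factor: PF = cos(φ) = Re(Z)/|Z| = 434.94/434.95 = 1.
Step 6 — Type: Im(Z) = -3.46 ⇒ leading (phase φ = -0.5°).

PF = 1 (leading, φ = -0.5°)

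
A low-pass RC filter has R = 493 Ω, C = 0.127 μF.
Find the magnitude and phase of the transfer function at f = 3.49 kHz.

Step 1 — Angular frequency: ω = 2π·3490 = 2.193e+04 rad/s.
Step 2 — Transfer function: H(jω) = 1/(1 + jωRC).
Step 3 — Denominator: 1 + jωRC = 1 + j·2.193e+04·493·1.27e-07 = 1 + j1.373.
Step 4 — H = 0.3466 - j0.4759.
Step 5 — Magnitude: |H| = 0.5887 (-4.6 dB); phase: φ = -53.9°.

|H| = 0.5887 (-4.6 dB), φ = -53.9°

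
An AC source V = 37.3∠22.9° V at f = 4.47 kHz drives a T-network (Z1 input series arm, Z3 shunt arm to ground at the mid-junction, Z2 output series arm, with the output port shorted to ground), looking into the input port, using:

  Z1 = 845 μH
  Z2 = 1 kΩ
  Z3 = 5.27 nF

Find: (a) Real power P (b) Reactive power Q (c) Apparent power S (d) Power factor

Step 1 — Angular frequency: ω = 2π·f = 2π·4470 = 2.809e+04 rad/s.
Step 2 — Component impedances:
  Z1: Z = jωL = j·2.809e+04·0.000845 = 0 + j23.73 Ω
  Z2: Z = R = 1000 Ω
  Z3: Z = 1/(jωC) = -j/(ω·C) = 0 - j6756 Ω
Step 3 — With the output port shorted to ground, the output series arm Z2 runs from the junction to ground; the shunt arm Z3 also runs from the junction to ground. They appear in parallel: Z3 || Z2 = 978.6 - j144.8 Ω.
Step 4 — Series with input arm Z1: Z_in = Z1 + (Z3 || Z2) = 978.6 - j121.1 Ω = 986∠-7.1° Ω.
Step 5 — Source phasor: V = 37.3∠22.9° V = 34.36 + j14.51 V.
Step 6 — Current: I = V / Z = 0.03278 + j0.01889 A = 0.03783∠30.0° A.
Step 7 — Complex power: S = V·I* = 1.4 - j0.1733 VA.
Step 8 — Real power: P = Re(S) = 1.4 W.
Step 9 — Reactive power: Q = Im(S) = -0.1733 VAR.
Step 10 — Apparent power: |S| = 1.411 VA.
Step 11 — Power factor: PF = P/|S| = 0.9924 (leading).

(a) P = 1.4 W  (b) Q = -0.1733 VAR  (c) S = 1.411 VA  (d) PF = 0.9924 (leading)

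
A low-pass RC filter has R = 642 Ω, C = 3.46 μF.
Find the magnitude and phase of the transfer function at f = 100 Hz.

Step 1 — Angular frequency: ω = 2π·100 = 628.3 rad/s.
Step 2 — Transfer function: H(jω) = 1/(1 + jωRC).
Step 3 — Denominator: 1 + jωRC = 1 + j·628.3·642·3.46e-06 = 1 + j1.396.
Step 4 — H = 0.3392 - j0.4734.
Step 5 — Magnitude: |H| = 0.5824 (-4.7 dB); phase: φ = -54.4°.

|H| = 0.5824 (-4.7 dB), φ = -54.4°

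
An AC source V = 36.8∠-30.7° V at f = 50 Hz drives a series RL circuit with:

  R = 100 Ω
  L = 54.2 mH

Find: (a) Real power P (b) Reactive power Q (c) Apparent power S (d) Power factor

Step 1 — Angular frequency: ω = 2π·f = 2π·50 = 314.2 rad/s.
Step 2 — Component impedances:
  R: Z = R = 100 Ω
  L: Z = jωL = j·314.2·0.0542 = 0 + j17.03 Ω
Step 3 — Series combination: Z_total = R + L = 100 + j17.03 Ω = 101.4∠9.7° Ω.
Step 4 — Source phasor: V = 36.8∠-30.7° V = 31.64 - j18.79 V.
Step 5 — Current: I = V / Z = 0.2764 - j0.2349 A = 0.3628∠-40.4° A.
Step 6 — Complex power: S = V·I* = 13.16 + j2.241 VA.
Step 7 — Real power: P = Re(S) = 13.16 W.
Step 8 — Reactive power: Q = Im(S) = 2.241 VAR.
Step 9 — Apparent power: |S| = 13.35 VA.
Step 10 — Power factor: PF = P/|S| = 0.9858 (lagging).

(a) P = 13.16 W  (b) Q = 2.241 VAR  (c) S = 13.35 VA  (d) PF = 0.9858 (lagging)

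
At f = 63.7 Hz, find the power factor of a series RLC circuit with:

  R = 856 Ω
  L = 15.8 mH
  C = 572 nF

Step 1 — Angular frequency: ω = 2π·f = 2π·63.7 = 400.2 rad/s.
Step 2 — Component impedances:
  R: Z = R = 856 Ω
  L: Z = jωL = j·400.2·0.0158 = 0 + j6.324 Ω
  C: Z = 1/(jωC) = -j/(ω·C) = 0 - j4368 Ω
Step 3 — Series combination: Z_total = R + L + C = 856 - j4362 Ω = 4445∠-78.9° Ω.
Step 4 — Power factor: PF = cos(φ) = Re(Z)/|Z| = 856/4445 = 0.1926.
Step 5 — Type: Im(Z) = -4362 ⇒ leading (phase φ = -78.9°).

PF = 0.1926 (leading, φ = -78.9°)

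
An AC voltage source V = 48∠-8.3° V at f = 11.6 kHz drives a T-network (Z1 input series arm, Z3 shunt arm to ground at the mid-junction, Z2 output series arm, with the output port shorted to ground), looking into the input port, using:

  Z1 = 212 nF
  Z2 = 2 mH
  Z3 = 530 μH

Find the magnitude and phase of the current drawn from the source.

Step 1 — Angular frequency: ω = 2π·f = 2π·1.16e+04 = 7.288e+04 rad/s.
Step 2 — Component impedances:
  Z1: Z = 1/(jωC) = -j/(ω·C) = 0 - j64.72 Ω
  Z2: Z = jωL = j·7.288e+04·0.002 = 0 + j145.8 Ω
  Z3: Z = jωL = j·7.288e+04·0.00053 = 0 + j38.63 Ω
Step 3 — With the output port shorted to ground, the output series arm Z2 runs from the junction to ground; the shunt arm Z3 also runs from the junction to ground. They appear in parallel: Z3 || Z2 = 0 + j30.54 Ω.
Step 4 — Series with input arm Z1: Z_in = Z1 + (Z3 || Z2) = 0 - j34.18 Ω = 34.18∠-90.0° Ω.
Step 5 — Source phasor: V = 48∠-8.3° V = 47.5 - j6.929 V.
Step 6 — Ohm's law: I = V / Z_total = (47.5 - j6.929) / (0 - j34.18) = 0.2027 + j1.39 A.
Step 7 — Convert to polar: |I| = 1.404 A, ∠I = 81.7°.

I = 1.404∠81.7° A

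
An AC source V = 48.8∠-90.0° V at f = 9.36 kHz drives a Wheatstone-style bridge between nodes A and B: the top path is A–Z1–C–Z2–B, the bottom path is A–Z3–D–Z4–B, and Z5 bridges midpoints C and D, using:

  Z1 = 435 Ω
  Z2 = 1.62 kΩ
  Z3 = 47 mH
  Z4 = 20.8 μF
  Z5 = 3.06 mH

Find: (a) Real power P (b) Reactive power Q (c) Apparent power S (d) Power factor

Step 1 — Angular frequency: ω = 2π·f = 2π·9360 = 5.881e+04 rad/s.
Step 2 — Component impedances:
  Z1: Z = R = 435 Ω
  Z2: Z = R = 1620 Ω
  Z3: Z = jωL = j·5.881e+04·0.047 = 0 + j2764 Ω
  Z4: Z = 1/(jωC) = -j/(ω·C) = 0 - j0.8175 Ω
  Z5: Z = jωL = j·5.881e+04·0.00306 = 0 + j180 Ω
Step 3 — Bridge requires nodal analysis (the Z5 bridge couples midpoints C and D, so the two paths cannot be reduced to a simple series/parallel combination). Setting node B to ground and injecting 1 A at node A, the 3-node admittance system at A, C, D solves to V_A = Z_AB = 391.9 + j226.8 Ω = 452.8∠30.1° Ω.
Step 4 — Source phasor: V = 48.8∠-90.0° V = 0 - j48.8 V.
Step 5 — Current: I = V / Z = -0.05398 - j0.09328 A = 0.1078∠-120.1° A.
Step 6 — Complex power: S = V·I* = 4.552 + j2.634 VA.
Step 7 — Real power: P = Re(S) = 4.552 W.
Step 8 — Reactive power: Q = Im(S) = 2.634 VAR.
Step 9 — Apparent power: |S| = 5.259 VA.
Step 10 — Power factor: PF = P/|S| = 0.8655 (lagging).

(a) P = 4.552 W  (b) Q = 2.634 VAR  (c) S = 5.259 VA  (d) PF = 0.8655 (lagging)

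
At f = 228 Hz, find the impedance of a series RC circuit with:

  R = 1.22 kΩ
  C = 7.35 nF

Step 1 — Angular frequency: ω = 2π·f = 2π·228 = 1433 rad/s.
Step 2 — Component impedances:
  R: Z = R = 1220 Ω
  C: Z = 1/(jωC) = -j/(ω·C) = 0 - j9.497e+04 Ω
Step 3 — Series combination: Z_total = R + C = 1220 - j9.497e+04 Ω = 9.498e+04∠-89.3° Ω.

Z = 1220 - j9.497e+04 Ω = 9.498e+04∠-89.3° Ω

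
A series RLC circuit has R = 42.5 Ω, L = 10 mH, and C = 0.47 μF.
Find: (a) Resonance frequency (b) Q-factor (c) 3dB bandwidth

Step 1 — Resonance condition Im(Z)=0 gives ω₀ = 1/√(LC).
Step 2 — ω₀ = 1/√(0.01·4.7e-07) = 1.459e+04 rad/s.
Step 3 — f₀ = ω₀/(2π) = 2322 Hz.
Step 4 — Series Q: Q = ω₀L/R = 1.459e+04·0.01/42.5 = 3.432.
Step 5 — 3dB bandwidth: Δω = ω₀/Q = 4250 rad/s; BW = Δω/(2π) = 676.4 Hz.

(a) f₀ = 2322 Hz  (b) Q = 3.432  (c) BW = 676.4 Hz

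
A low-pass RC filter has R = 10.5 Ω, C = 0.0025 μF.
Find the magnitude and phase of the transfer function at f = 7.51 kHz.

Step 1 — Angular frequency: ω = 2π·7510 = 4.719e+04 rad/s.
Step 2 — Transfer function: H(jω) = 1/(1 + jωRC).
Step 3 — Denominator: 1 + jωRC = 1 + j·4.719e+04·10.5·2.5e-09 = 1 + j0.001239.
Step 4 — H = 1 - j0.001239.
Step 5 — Magnitude: |H| = 1 (-0.0 dB); phase: φ = -0.1°.

|H| = 1 (-0.0 dB), φ = -0.1°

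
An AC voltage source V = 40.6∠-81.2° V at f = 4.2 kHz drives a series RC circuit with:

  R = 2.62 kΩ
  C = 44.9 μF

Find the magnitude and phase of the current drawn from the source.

Step 1 — Angular frequency: ω = 2π·f = 2π·4200 = 2.639e+04 rad/s.
Step 2 — Component impedances:
  R: Z = R = 2620 Ω
  C: Z = 1/(jωC) = -j/(ω·C) = 0 - j0.844 Ω
Step 3 — Series combination: Z_total = R + C = 2620 - j0.844 Ω = 2620∠-0.0° Ω.
Step 4 — Source phasor: V = 40.6∠-81.2° V = 6.211 - j40.12 V.
Step 5 — Ohm's law: I = V / Z_total = (6.211 - j40.12) / (2620 - j0.844) = 0.002376 - j0.01531 A.
Step 6 — Convert to polar: |I| = 0.0155 A, ∠I = -81.2°.

I = 0.0155∠-81.2° A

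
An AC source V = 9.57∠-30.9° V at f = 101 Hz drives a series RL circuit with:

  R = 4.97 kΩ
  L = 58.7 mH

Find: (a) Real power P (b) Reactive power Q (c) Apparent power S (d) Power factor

Step 1 — Angular frequency: ω = 2π·f = 2π·101 = 634.6 rad/s.
Step 2 — Component impedances:
  R: Z = R = 4970 Ω
  L: Z = jωL = j·634.6·0.0587 = 0 + j37.25 Ω
Step 3 — Series combination: Z_total = R + L = 4970 + j37.25 Ω = 4970∠0.4° Ω.
Step 4 — Source phasor: V = 9.57∠-30.9° V = 8.212 - j4.915 V.
Step 5 — Current: I = V / Z = 0.001645 - j0.001001 A = 0.001925∠-31.3° A.
Step 6 — Complex power: S = V·I* = 0.01843 + j0.0001381 VA.
Step 7 — Real power: P = Re(S) = 0.01843 W.
Step 8 — Reactive power: Q = Im(S) = 0.0001381 VAR.
Step 9 — Apparent power: |S| = 0.01843 VA.
Step 10 — Power factor: PF = P/|S| = 1 (lagging).

(a) P = 0.01843 W  (b) Q = 0.0001381 VAR  (c) S = 0.01843 VA  (d) PF = 1 (lagging)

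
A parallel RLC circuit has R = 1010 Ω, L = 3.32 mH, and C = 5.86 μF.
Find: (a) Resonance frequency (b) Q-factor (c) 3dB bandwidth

Step 1 — Resonance: ω₀ = 1/√(LC) = 1/√(0.00332·5.86e-06) = 7169 rad/s.
Step 2 — f₀ = ω₀/(2π) = 1141 Hz.
Step 3 — Parallel Q: Q = R/(ω₀L) = 1010/(7169·0.00332) = 42.43.
Step 4 — Bandwidth: Δω = ω₀/Q = 169 rad/s; BW = Δω/(2π) = 26.89 Hz.

(a) f₀ = 1141 Hz  (b) Q = 42.43  (c) BW = 26.89 Hz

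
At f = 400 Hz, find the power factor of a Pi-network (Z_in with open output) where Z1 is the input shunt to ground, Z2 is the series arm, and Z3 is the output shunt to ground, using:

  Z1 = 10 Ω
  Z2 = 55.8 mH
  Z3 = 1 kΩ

Step 1 — Angular frequency: ω = 2π·f = 2π·400 = 2513 rad/s.
Step 2 — Component impedances:
  Z1: Z = R = 10 Ω
  Z2: Z = jωL = j·2513·0.0558 = 0 + j140.2 Ω
  Z3: Z = R = 1000 Ω
Step 3 — With open output, the series arm Z2 and the output shunt Z3 appear in series to ground: Z2 + Z3 = 1000 + j140.2 Ω.
Step 4 — Parallel with input shunt Z1: Z_in = Z1 || (Z2 + Z3) = 9.903 + j0.01349 Ω = 9.903∠0.1° Ω.
Step 5 — Power factor: PF = cos(φ) = Re(Z)/|Z| = 9.903/9.903 = 1.
Step 6 — Type: Im(Z) = 0.01349 ⇒ lagging (phase φ = 0.1°).

PF = 1 (lagging, φ = 0.1°)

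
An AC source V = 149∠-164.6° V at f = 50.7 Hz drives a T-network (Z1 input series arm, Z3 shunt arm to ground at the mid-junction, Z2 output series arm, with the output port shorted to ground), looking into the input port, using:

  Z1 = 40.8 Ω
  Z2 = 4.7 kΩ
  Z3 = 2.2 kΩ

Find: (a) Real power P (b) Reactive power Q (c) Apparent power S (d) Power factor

Step 1 — Angular frequency: ω = 2π·f = 2π·50.7 = 318.6 rad/s.
Step 2 — Component impedances:
  Z1: Z = R = 40.8 Ω
  Z2: Z = R = 4700 Ω
  Z3: Z = R = 2200 Ω
Step 3 — With the output port shorted to ground, the output series arm Z2 runs from the junction to ground; the shunt arm Z3 also runs from the junction to ground. They appear in parallel: Z3 || Z2 = 1499 Ω.
Step 4 — Series with input arm Z1: Z_in = Z1 + (Z3 || Z2) = 1539 Ω = 1539∠0.0° Ω.
Step 5 — Source phasor: V = 149∠-164.6° V = -143.7 - j39.57 V.
Step 6 — Current: I = V / Z = -0.09332 - j0.0257 A = 0.09679∠-164.6° A.
Step 7 — Complex power: S = V·I* = 14.42 VA.
Step 8 — Real power: P = Re(S) = 14.42 W.
Step 9 — Reactive power: Q = Im(S) = 0 VAR.
Step 10 — Apparent power: |S| = 14.42 VA.
Step 11 — Power factor: PF = P/|S| = 1 (unity).

(a) P = 14.42 W  (b) Q = 0 VAR  (c) S = 14.42 VA  (d) PF = 1 (unity)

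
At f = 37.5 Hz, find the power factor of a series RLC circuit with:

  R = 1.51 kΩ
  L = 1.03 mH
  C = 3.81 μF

Step 1 — Angular frequency: ω = 2π·f = 2π·37.5 = 235.6 rad/s.
Step 2 — Component impedances:
  R: Z = R = 1510 Ω
  L: Z = jωL = j·235.6·0.00103 = 0 + j0.2427 Ω
  C: Z = 1/(jωC) = -j/(ω·C) = 0 - j1114 Ω
Step 3 — Series combination: Z_total = R + L + C = 1510 - j1114 Ω = 1876∠-36.4° Ω.
Step 4 — Power factor: PF = cos(φ) = Re(Z)/|Z| = 1510/1876.3 = 0.8048.
Step 5 — Type: Im(Z) = -1114 ⇒ leading (phase φ = -36.4°).

PF = 0.8048 (leading, φ = -36.4°)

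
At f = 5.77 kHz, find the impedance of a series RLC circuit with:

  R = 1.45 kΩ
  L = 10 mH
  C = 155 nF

Step 1 — Angular frequency: ω = 2π·f = 2π·5770 = 3.625e+04 rad/s.
Step 2 — Component impedances:
  R: Z = R = 1450 Ω
  L: Z = jωL = j·3.625e+04·0.01 = 0 + j362.5 Ω
  C: Z = 1/(jωC) = -j/(ω·C) = 0 - j178 Ω
Step 3 — Series combination: Z_total = R + L + C = 1450 + j184.6 Ω = 1462∠7.3° Ω.

Z = 1450 + j184.6 Ω = 1462∠7.3° Ω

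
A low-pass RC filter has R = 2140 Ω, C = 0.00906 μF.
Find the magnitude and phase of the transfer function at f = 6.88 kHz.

Step 1 — Angular frequency: ω = 2π·6880 = 4.323e+04 rad/s.
Step 2 — Transfer function: H(jω) = 1/(1 + jωRC).
Step 3 — Denominator: 1 + jωRC = 1 + j·4.323e+04·2140·9.06e-09 = 1 + j0.8381.
Step 4 — H = 0.5874 - j0.4923.
Step 5 — Magnitude: |H| = 0.7664 (-2.3 dB); phase: φ = -40.0°.

|H| = 0.7664 (-2.3 dB), φ = -40.0°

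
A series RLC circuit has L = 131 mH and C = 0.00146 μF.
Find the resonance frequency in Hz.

Step 1 — Resonance condition Im(Z)=0 gives ω₀ = 1/√(LC).
Step 2 — ω₀ = 1/√(0.131·1.46e-09) = 7.231e+04 rad/s.
Step 3 — f₀ = ω₀/(2π) = 1.151e+04 Hz.

f₀ = 1.151e+04 Hz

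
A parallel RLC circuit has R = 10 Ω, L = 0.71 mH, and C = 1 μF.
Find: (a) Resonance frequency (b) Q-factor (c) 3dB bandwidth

Step 1 — Resonance: ω₀ = 1/√(LC) = 1/√(0.00071·1e-06) = 3.753e+04 rad/s.
Step 2 — f₀ = ω₀/(2π) = 5973 Hz.
Step 3 — Parallel Q: Q = R/(ω₀L) = 10/(3.753e+04·0.00071) = 0.3753.
Step 4 — Bandwidth: Δω = ω₀/Q = 1e+05 rad/s; BW = Δω/(2π) = 1.592e+04 Hz.

(a) f₀ = 5973 Hz  (b) Q = 0.3753  (c) BW = 1.592e+04 Hz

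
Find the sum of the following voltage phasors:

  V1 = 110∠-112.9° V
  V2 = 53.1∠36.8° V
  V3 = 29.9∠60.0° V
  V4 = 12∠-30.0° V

Step 1 — Convert each phasor to rectangular form:
  V1 = 110·(cos(-112.9°) + j·sin(-112.9°)) = -42.8 - j101.3 V
  V2 = 53.1·(cos(36.8°) + j·sin(36.8°)) = 42.52 + j31.81 V
  V3 = 29.9·(cos(60.0°) + j·sin(60.0°)) = 14.95 + j25.89 V
  V4 = 12·(cos(-30.0°) + j·sin(-30.0°)) = 10.39 - j6 V
Step 2 — Sum components: V_total = 25.06 - j49.63 V.
Step 3 — Convert to polar: |V_total| = 55.6 V, ∠V_total = -63.2°.

V_total = 55.6∠-63.2° V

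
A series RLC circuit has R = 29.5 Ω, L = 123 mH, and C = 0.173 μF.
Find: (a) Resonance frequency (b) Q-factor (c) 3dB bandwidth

Step 1 — Resonance: ω₀ = 1/√(LC) = 1/√(0.123·1.73e-07) = 6855 rad/s.
Step 2 — f₀ = ω₀/(2π) = 1091 Hz.
Step 3 — Series Q: Q = ω₀L/R = 6855·0.123/29.5 = 28.58.
Step 4 — Bandwidth: Δω = ω₀/Q = 239.8 rad/s; BW = Δω/(2π) = 38.17 Hz.

(a) f₀ = 1091 Hz  (b) Q = 28.58  (c) BW = 38.17 Hz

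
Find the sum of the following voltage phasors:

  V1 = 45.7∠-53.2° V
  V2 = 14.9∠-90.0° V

Step 1 — Convert each phasor to rectangular form:
  V1 = 45.7·(cos(-53.2°) + j·sin(-53.2°)) = 27.38 - j36.59 V
  V2 = 14.9·(cos(-90.0°) + j·sin(-90.0°)) = 0 - j14.9 V
Step 2 — Sum components: V_total = 27.38 - j51.49 V.
Step 3 — Convert to polar: |V_total| = 58.32 V, ∠V_total = -62.0°.

V_total = 58.32∠-62.0° V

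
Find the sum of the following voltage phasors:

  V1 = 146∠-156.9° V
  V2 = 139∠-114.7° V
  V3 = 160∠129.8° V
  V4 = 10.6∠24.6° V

Step 1 — Convert each phasor to rectangular form:
  V1 = 146·(cos(-156.9°) + j·sin(-156.9°)) = -134.3 - j57.28 V
  V2 = 139·(cos(-114.7°) + j·sin(-114.7°)) = -58.08 - j126.3 V
  V3 = 160·(cos(129.8°) + j·sin(129.8°)) = -102.4 + j122.9 V
  V4 = 10.6·(cos(24.6°) + j·sin(24.6°)) = 9.638 + j4.413 V
Step 2 — Sum components: V_total = -285.2 - j56.23 V.
Step 3 — Convert to polar: |V_total| = 290.6 V, ∠V_total = -168.8°.

V_total = 290.6∠-168.8° V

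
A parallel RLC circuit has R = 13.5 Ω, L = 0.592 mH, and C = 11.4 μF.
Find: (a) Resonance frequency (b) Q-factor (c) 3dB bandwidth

Step 1 — Resonance: ω₀ = 1/√(LC) = 1/√(0.000592·1.14e-05) = 1.217e+04 rad/s.
Step 2 — f₀ = ω₀/(2π) = 1937 Hz.
Step 3 — Parallel Q: Q = R/(ω₀L) = 13.5/(1.217e+04·0.000592) = 1.873.
Step 4 — Bandwidth: Δω = ω₀/Q = 6498 rad/s; BW = Δω/(2π) = 1034 Hz.

(a) f₀ = 1937 Hz  (b) Q = 1.873  (c) BW = 1034 Hz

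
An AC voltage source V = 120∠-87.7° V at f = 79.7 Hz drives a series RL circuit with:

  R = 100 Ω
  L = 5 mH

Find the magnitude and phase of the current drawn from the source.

Step 1 — Angular frequency: ω = 2π·f = 2π·79.7 = 500.8 rad/s.
Step 2 — Component impedances:
  R: Z = R = 100 Ω
  L: Z = jωL = j·500.8·0.005 = 0 + j2.504 Ω
Step 3 — Series combination: Z_total = R + L = 100 + j2.504 Ω = 100∠1.4° Ω.
Step 4 — Source phasor: V = 120∠-87.7° V = 4.816 - j119.9 V.
Step 5 — Ohm's law: I = V / Z_total = (4.816 - j119.9) / (100 + j2.504) = 0.01812 - j1.199 A.
Step 6 — Convert to polar: |I| = 1.2 A, ∠I = -89.1°.

I = 1.2∠-89.1° A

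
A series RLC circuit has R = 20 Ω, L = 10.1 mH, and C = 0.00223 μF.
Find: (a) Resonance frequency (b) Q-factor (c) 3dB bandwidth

Step 1 — Resonance: ω₀ = 1/√(LC) = 1/√(0.0101·2.23e-09) = 2.107e+05 rad/s.
Step 2 — f₀ = ω₀/(2π) = 3.354e+04 Hz.
Step 3 — Series Q: Q = ω₀L/R = 2.107e+05·0.0101/20 = 106.4.
Step 4 — Bandwidth: Δω = ω₀/Q = 1980 rad/s; BW = Δω/(2π) = 315.2 Hz.

(a) f₀ = 3.354e+04 Hz  (b) Q = 106.4  (c) BW = 315.2 Hz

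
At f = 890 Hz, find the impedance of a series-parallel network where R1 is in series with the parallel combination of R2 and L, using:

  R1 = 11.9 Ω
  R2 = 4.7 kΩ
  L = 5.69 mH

Step 1 — Angular frequency: ω = 2π·f = 2π·890 = 5592 rad/s.
Step 2 — Component impedances:
  R1: Z = R = 11.9 Ω
  R2: Z = R = 4700 Ω
  L: Z = jωL = j·5592·0.00569 = 0 + j31.82 Ω
Step 3 — Parallel branch: R2 || L = 1/(1/R2 + 1/L) = 0.2154 + j31.82 Ω.
Step 4 — Series with R1: Z_total = R1 + (R2 || L) = 12.12 + j31.82 Ω = 34.05∠69.2° Ω.

Z = 12.12 + j31.82 Ω = 34.05∠69.2° Ω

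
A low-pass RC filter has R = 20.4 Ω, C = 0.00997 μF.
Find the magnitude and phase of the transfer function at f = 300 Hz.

Step 1 — Angular frequency: ω = 2π·300 = 1885 rad/s.
Step 2 — Transfer function: H(jω) = 1/(1 + jωRC).
Step 3 — Denominator: 1 + jωRC = 1 + j·1885·20.4·9.97e-09 = 1 + j0.0003834.
Step 4 — H = 1 - j0.0003834.
Step 5 — Magnitude: |H| = 1 (-0.0 dB); phase: φ = -0.0°.

|H| = 1 (-0.0 dB), φ = -0.0°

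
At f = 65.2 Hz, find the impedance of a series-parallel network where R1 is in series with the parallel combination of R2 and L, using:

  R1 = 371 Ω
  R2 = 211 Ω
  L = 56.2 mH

Step 1 — Angular frequency: ω = 2π·f = 2π·65.2 = 409.7 rad/s.
Step 2 — Component impedances:
  R1: Z = R = 371 Ω
  R2: Z = R = 211 Ω
  L: Z = jωL = j·409.7·0.0562 = 0 + j23.02 Ω
Step 3 — Parallel branch: R2 || L = 1/(1/R2 + 1/L) = 2.483 + j22.75 Ω.
Step 4 — Series with R1: Z_total = R1 + (R2 || L) = 373.5 + j22.75 Ω = 374.2∠3.5° Ω.

Z = 373.5 + j22.75 Ω = 374.2∠3.5° Ω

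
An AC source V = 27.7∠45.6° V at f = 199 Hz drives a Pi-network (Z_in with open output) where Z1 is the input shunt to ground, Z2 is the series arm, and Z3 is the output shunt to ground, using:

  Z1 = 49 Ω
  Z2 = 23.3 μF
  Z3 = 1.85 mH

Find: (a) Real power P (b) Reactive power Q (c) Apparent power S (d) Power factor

Step 1 — Angular frequency: ω = 2π·f = 2π·199 = 1250 rad/s.
Step 2 — Component impedances:
  Z1: Z = R = 49 Ω
  Z2: Z = 1/(jωC) = -j/(ω·C) = 0 - j34.33 Ω
  Z3: Z = jωL = j·1250·0.00185 = 0 + j2.313 Ω
Step 3 — With open output, the series arm Z2 and the output shunt Z3 appear in series to ground: Z2 + Z3 = 0 - j32.01 Ω.
Step 4 — Parallel with input shunt Z1: Z_in = Z1 || (Z2 + Z3) = 14.66 - j22.44 Ω = 26.8∠-56.8° Ω.
Step 5 — Source phasor: V = 27.7∠45.6° V = 19.38 + j19.79 V.
Step 6 — Current: I = V / Z = -0.2227 + j1.009 A = 1.034∠102.4° A.
Step 7 — Complex power: S = V·I* = 15.66 - j23.97 VA.
Step 8 — Real power: P = Re(S) = 15.66 W.
Step 9 — Reactive power: Q = Im(S) = -23.97 VAR.
Step 10 — Apparent power: |S| = 28.63 VA.
Step 11 — Power factor: PF = P/|S| = 0.5469 (leading).

(a) P = 15.66 W  (b) Q = -23.97 VAR  (c) S = 28.63 VA  (d) PF = 0.5469 (leading)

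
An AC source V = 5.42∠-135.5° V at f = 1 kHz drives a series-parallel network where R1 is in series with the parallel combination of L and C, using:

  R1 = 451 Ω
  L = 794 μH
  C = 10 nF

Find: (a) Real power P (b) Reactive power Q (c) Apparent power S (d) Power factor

Step 1 — Angular frequency: ω = 2π·f = 2π·1000 = 6283 rad/s.
Step 2 — Component impedances:
  R1: Z = R = 451 Ω
  L: Z = jωL = j·6283·0.000794 = 0 + j4.989 Ω
  C: Z = 1/(jωC) = -j/(ω·C) = 0 - j1.592e+04 Ω
Step 3 — Parallel branch: L || C = 1/(1/L + 1/C) = 0 + j4.99 Ω.
Step 4 — Series with R1: Z_total = R1 + (L || C) = 451 + j4.99 Ω = 451∠0.6° Ω.
Step 5 — Source phasor: V = 5.42∠-135.5° V = -3.866 - j3.799 V.
Step 6 — Current: I = V / Z = -0.008664 - j0.008327 A = 0.01202∠-136.1° A.
Step 7 — Complex power: S = V·I* = 0.06513 + j0.0007207 VA.
Step 8 — Real power: P = Re(S) = 0.06513 W.
Step 9 — Reactive power: Q = Im(S) = 0.0007207 VAR.
Step 10 — Apparent power: |S| = 0.06513 VA.
Step 11 — Power factor: PF = P/|S| = 0.9999 (lagging).

(a) P = 0.06513 W  (b) Q = 0.0007207 VAR  (c) S = 0.06513 VA  (d) PF = 0.9999 (lagging)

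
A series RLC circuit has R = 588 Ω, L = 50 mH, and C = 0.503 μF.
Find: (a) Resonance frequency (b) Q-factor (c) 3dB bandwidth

Step 1 — Resonance: ω₀ = 1/√(LC) = 1/√(0.05·5.03e-07) = 6306 rad/s.
Step 2 — f₀ = ω₀/(2π) = 1004 Hz.
Step 3 — Series Q: Q = ω₀L/R = 6306·0.05/588 = 0.5362.
Step 4 — Bandwidth: Δω = ω₀/Q = 1.176e+04 rad/s; BW = Δω/(2π) = 1872 Hz.

(a) f₀ = 1004 Hz  (b) Q = 0.5362  (c) BW = 1872 Hz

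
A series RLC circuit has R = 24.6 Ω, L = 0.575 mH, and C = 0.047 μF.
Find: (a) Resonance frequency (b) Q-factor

Step 1 — Resonance condition Im(Z)=0 gives ω₀ = 1/√(LC).
Step 2 — ω₀ = 1/√(0.000575·4.7e-08) = 1.924e+05 rad/s.
Step 3 — f₀ = ω₀/(2π) = 3.062e+04 Hz.
Step 4 — Series Q: Q = ω₀L/R = 1.924e+05·0.000575/24.6 = 4.496.

(a) f₀ = 3.062e+04 Hz  (b) Q = 4.496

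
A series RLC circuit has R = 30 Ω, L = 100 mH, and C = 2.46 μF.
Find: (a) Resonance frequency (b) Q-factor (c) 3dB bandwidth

Step 1 — Resonance: ω₀ = 1/√(LC) = 1/√(0.1·2.46e-06) = 2016 rad/s.
Step 2 — f₀ = ω₀/(2π) = 320.9 Hz.
Step 3 — Series Q: Q = ω₀L/R = 2016·0.1/30 = 6.721.
Step 4 — Bandwidth: Δω = ω₀/Q = 300 rad/s; BW = Δω/(2π) = 47.75 Hz.

(a) f₀ = 320.9 Hz  (b) Q = 6.721  (c) BW = 47.75 Hz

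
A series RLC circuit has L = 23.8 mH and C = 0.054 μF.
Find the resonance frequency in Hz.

Step 1 — Resonance condition Im(Z)=0 gives ω₀ = 1/√(LC).
Step 2 — ω₀ = 1/√(0.0238·5.4e-08) = 2.789e+04 rad/s.
Step 3 — f₀ = ω₀/(2π) = 4440 Hz.

f₀ = 4440 Hz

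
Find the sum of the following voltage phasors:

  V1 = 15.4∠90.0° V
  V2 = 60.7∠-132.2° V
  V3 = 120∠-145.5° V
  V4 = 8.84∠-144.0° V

Step 1 — Convert each phasor to rectangular form:
  V1 = 15.4·(cos(90.0°) + j·sin(90.0°)) = 0 + j15.4 V
  V2 = 60.7·(cos(-132.2°) + j·sin(-132.2°)) = -40.77 - j44.97 V
  V3 = 120·(cos(-145.5°) + j·sin(-145.5°)) = -98.9 - j67.97 V
  V4 = 8.84·(cos(-144.0°) + j·sin(-144.0°)) = -7.152 - j5.196 V
Step 2 — Sum components: V_total = -146.8 - j102.7 V.
Step 3 — Convert to polar: |V_total| = 179.2 V, ∠V_total = -145.0°.

V_total = 179.2∠-145.0° V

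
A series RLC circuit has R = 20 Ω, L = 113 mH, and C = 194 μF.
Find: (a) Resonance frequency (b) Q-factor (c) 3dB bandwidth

Step 1 — Resonance condition Im(Z)=0 gives ω₀ = 1/√(LC).
Step 2 — ω₀ = 1/√(0.113·0.000194) = 213.6 rad/s.
Step 3 — f₀ = ω₀/(2π) = 33.99 Hz.
Step 4 — Series Q: Q = ω₀L/R = 213.6·0.113/20 = 1.207.
Step 5 — 3dB bandwidth: Δω = ω₀/Q = 177 rad/s; BW = Δω/(2π) = 28.17 Hz.

(a) f₀ = 33.99 Hz  (b) Q = 1.207  (c) BW = 28.17 Hz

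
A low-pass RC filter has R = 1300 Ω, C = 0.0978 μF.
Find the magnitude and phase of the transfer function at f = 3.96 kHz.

Step 1 — Angular frequency: ω = 2π·3960 = 2.488e+04 rad/s.
Step 2 — Transfer function: H(jω) = 1/(1 + jωRC).
Step 3 — Denominator: 1 + jωRC = 1 + j·2.488e+04·1300·9.78e-08 = 1 + j3.163.
Step 4 — H = 0.09085 - j0.2874.
Step 5 — Magnitude: |H| = 0.3014 (-10.4 dB); phase: φ = -72.5°.

|H| = 0.3014 (-10.4 dB), φ = -72.5°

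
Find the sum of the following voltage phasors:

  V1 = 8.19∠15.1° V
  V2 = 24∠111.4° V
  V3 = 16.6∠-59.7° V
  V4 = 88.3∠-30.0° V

Step 1 — Convert each phasor to rectangular form:
  V1 = 8.19·(cos(15.1°) + j·sin(15.1°)) = 7.907 + j2.134 V
  V2 = 24·(cos(111.4°) + j·sin(111.4°)) = -8.757 + j22.35 V
  V3 = 16.6·(cos(-59.7°) + j·sin(-59.7°)) = 8.375 - j14.33 V
  V4 = 88.3·(cos(-30.0°) + j·sin(-30.0°)) = 76.47 - j44.15 V
Step 2 — Sum components: V_total = 84 - j34 V.
Step 3 — Convert to polar: |V_total| = 90.62 V, ∠V_total = -22.0°.

V_total = 90.62∠-22.0° V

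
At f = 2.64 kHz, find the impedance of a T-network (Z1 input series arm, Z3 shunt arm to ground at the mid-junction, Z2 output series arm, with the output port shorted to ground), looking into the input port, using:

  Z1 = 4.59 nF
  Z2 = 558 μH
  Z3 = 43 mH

Step 1 — Angular frequency: ω = 2π·f = 2π·2640 = 1.659e+04 rad/s.
Step 2 — Component impedances:
  Z1: Z = 1/(jωC) = -j/(ω·C) = 0 - j1.313e+04 Ω
  Z2: Z = jωL = j·1.659e+04·0.000558 = 0 + j9.256 Ω
  Z3: Z = jωL = j·1.659e+04·0.043 = 0 + j713.3 Ω
Step 3 — With the output port shorted to ground, the output series arm Z2 runs from the junction to ground; the shunt arm Z3 also runs from the junction to ground. They appear in parallel: Z3 || Z2 = 0 + j9.137 Ω.
Step 4 — Series with input arm Z1: Z_in = Z1 + (Z3 || Z2) = 0 - j1.313e+04 Ω = 1.313e+04∠-90.0° Ω.

Z = 0 - j1.313e+04 Ω = 1.313e+04∠-90.0° Ω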